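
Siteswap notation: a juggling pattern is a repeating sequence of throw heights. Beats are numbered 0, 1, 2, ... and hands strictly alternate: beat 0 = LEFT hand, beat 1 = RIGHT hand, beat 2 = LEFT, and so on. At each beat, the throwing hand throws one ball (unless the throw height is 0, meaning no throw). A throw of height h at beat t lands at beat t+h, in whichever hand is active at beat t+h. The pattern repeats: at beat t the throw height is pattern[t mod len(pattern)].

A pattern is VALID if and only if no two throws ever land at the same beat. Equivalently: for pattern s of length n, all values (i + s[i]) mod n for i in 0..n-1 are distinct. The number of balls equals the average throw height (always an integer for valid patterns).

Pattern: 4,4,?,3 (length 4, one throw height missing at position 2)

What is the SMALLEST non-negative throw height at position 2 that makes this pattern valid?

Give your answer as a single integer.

i=0: (0 + 4) mod 4 = 0
i=1: (1 + 4) mod 4 = 1
i=2: s[i]=? (unknown)
i=3: (3 + 3) mod 4 = 2
Known residues: [0, 1, 2]; need a permutation of 0..3, so missing residue r = 3
Need (2 + s) mod 4 = 3; smallest s = (3 - 2) mod 4 = 1

Answer: 1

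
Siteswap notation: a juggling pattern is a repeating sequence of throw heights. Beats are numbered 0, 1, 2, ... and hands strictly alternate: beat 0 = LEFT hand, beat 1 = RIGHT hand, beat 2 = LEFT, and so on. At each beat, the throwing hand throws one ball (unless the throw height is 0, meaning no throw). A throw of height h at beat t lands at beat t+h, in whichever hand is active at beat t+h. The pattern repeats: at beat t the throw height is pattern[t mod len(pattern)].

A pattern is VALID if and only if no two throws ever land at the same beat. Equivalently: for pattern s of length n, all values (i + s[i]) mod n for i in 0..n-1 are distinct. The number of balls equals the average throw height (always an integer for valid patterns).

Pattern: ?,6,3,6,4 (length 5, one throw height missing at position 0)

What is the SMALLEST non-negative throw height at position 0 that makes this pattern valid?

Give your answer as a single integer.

Answer: 1

Derivation:
i=0: s[i]=? (unknown)
i=1: (1 + 6) mod 5 = 2
i=2: (2 + 3) mod 5 = 0
i=3: (3 + 6) mod 5 = 4
i=4: (4 + 4) mod 5 = 3
Known residues: [0, 2, 3, 4]; need a permutation of 0..4, so missing residue r = 1
Need (0 + s) mod 5 = 1; smallest s = (1 - 0) mod 5 = 1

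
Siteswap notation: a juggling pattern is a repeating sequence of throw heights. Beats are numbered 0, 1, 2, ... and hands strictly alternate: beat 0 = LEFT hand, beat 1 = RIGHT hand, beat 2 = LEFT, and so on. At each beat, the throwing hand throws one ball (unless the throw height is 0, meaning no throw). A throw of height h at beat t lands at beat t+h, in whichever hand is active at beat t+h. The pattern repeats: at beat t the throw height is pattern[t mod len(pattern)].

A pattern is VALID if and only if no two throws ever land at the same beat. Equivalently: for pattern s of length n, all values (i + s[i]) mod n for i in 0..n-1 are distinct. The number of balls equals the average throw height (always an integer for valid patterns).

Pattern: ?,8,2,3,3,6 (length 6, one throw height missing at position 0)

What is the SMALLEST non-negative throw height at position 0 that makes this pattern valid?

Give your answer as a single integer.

Answer: 2

Derivation:
i=0: s[i]=? (unknown)
i=1: (1 + 8) mod 6 = 3
i=2: (2 + 2) mod 6 = 4
i=3: (3 + 3) mod 6 = 0
i=4: (4 + 3) mod 6 = 1
i=5: (5 + 6) mod 6 = 5
Known residues: [0, 1, 3, 4, 5]; need a permutation of 0..5, so missing residue r = 2
Need (0 + s) mod 6 = 2; smallest s = (2 - 0) mod 6 = 2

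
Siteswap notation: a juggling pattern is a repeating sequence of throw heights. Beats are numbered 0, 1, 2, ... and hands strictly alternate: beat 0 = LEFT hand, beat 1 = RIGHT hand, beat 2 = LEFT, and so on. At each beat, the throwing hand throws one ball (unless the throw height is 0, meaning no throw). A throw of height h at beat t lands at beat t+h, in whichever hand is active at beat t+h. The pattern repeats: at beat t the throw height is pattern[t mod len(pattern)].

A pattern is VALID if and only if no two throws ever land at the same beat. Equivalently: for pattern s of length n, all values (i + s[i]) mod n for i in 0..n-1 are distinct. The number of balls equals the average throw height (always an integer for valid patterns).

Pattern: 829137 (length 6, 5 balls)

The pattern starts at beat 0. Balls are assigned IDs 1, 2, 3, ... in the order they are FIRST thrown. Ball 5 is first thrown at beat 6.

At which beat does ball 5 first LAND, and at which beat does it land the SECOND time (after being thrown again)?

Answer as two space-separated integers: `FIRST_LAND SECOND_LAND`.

Beat 0 (L): throw ball1 h=8 -> lands@8:L; in-air after throw: [b1@8:L]
Beat 1 (R): throw ball2 h=2 -> lands@3:R; in-air after throw: [b2@3:R b1@8:L]
Beat 2 (L): throw ball3 h=9 -> lands@11:R; in-air after throw: [b2@3:R b1@8:L b3@11:R]
Beat 3 (R): throw ball2 h=1 -> lands@4:L; in-air after throw: [b2@4:L b1@8:L b3@11:R]
Beat 4 (L): throw ball2 h=3 -> lands@7:R; in-air after throw: [b2@7:R b1@8:L b3@11:R]
Beat 5 (R): throw ball4 h=7 -> lands@12:L; in-air after throw: [b2@7:R b1@8:L b3@11:R b4@12:L]
Beat 6 (L): throw ball5 h=8 -> lands@14:L; in-air after throw: [b2@7:R b1@8:L b3@11:R b4@12:L b5@14:L]
Beat 7 (R): throw ball2 h=2 -> lands@9:R; in-air after throw: [b1@8:L b2@9:R b3@11:R b4@12:L b5@14:L]
Beat 8 (L): throw ball1 h=9 -> lands@17:R; in-air after throw: [b2@9:R b3@11:R b4@12:L b5@14:L b1@17:R]
Beat 9 (R): throw ball2 h=1 -> lands@10:L; in-air after throw: [b2@10:L b3@11:R b4@12:L b5@14:L b1@17:R]
Beat 10 (L): throw ball2 h=3 -> lands@13:R; in-air after throw: [b3@11:R b4@12:L b2@13:R b5@14:L b1@17:R]
Beat 11 (R): throw ball3 h=7 -> lands@18:L; in-air after throw: [b4@12:L b2@13:R b5@14:L b1@17:R b3@18:L]
Beat 12 (L): throw ball4 h=8 -> lands@20:L; in-air after throw: [b2@13:R b5@14:L b1@17:R b3@18:L b4@20:L]
Beat 13 (R): throw ball2 h=2 -> lands@15:R; in-air after throw: [b5@14:L b2@15:R b1@17:R b3@18:L b4@20:L]
Beat 14 (L): throw ball5 h=9 -> lands@23:R; in-air after throw: [b2@15:R b1@17:R b3@18:L b4@20:L b5@23:R]
Beat 15 (R): throw ball2 h=1 -> lands@16:L; in-air after throw: [b2@16:L b1@17:R b3@18:L b4@20:L b5@23:R]
Beat 16 (L): throw ball2 h=3 -> lands@19:R; in-air after throw: [b1@17:R b3@18:L b2@19:R b4@20:L b5@23:R]
Beat 17 (R): throw ball1 h=7 -> lands@24:L; in-air after throw: [b3@18:L b2@19:R b4@20:L b5@23:R b1@24:L]
Beat 18 (L): throw ball3 h=8 -> lands@26:L; in-air after throw: [b2@19:R b4@20:L b5@23:R b1@24:L b3@26:L]
Beat 19 (R): throw ball2 h=2 -> lands@21:R; in-air after throw: [b4@20:L b2@21:R b5@23:R b1@24:L b3@26:L]
Beat 20 (L): throw ball4 h=9 -> lands@29:R; in-air after throw: [b2@21:R b5@23:R b1@24:L b3@26:L b4@29:R]
Beat 21 (R): throw ball2 h=1 -> lands@22:L; in-air after throw: [b2@22:L b5@23:R b1@24:L b3@26:L b4@29:R]
Beat 22 (L): throw ball2 h=3 -> lands@25:R; in-air after throw: [b5@23:R b1@24:L b2@25:R b3@26:L b4@29:R]
Beat 23 (R): throw ball5 h=7 -> lands@30:L; in-air after throw: [b1@24:L b2@25:R b3@26:L b4@29:R b5@30:L]
Ball 5: thrown@6 h=8 -> first land @14; rethrown@14 h=9 -> second land @23

Answer: 14 23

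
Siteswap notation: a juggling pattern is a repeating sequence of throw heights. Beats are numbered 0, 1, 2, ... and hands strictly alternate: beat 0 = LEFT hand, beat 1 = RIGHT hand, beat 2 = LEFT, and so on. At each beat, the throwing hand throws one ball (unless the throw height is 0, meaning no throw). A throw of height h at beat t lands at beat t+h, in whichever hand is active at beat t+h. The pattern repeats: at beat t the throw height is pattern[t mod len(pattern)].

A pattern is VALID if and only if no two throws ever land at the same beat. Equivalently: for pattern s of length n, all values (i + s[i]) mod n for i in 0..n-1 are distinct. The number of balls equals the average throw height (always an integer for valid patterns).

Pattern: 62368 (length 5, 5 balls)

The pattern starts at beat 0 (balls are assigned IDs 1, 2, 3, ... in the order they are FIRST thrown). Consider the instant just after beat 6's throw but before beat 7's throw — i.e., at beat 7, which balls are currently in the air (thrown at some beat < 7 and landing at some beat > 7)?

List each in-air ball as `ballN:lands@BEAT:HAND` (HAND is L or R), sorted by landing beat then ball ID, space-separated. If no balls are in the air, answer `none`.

Beat 0 (L): throw ball1 h=6 -> lands@6:L; in-air after throw: [b1@6:L]
Beat 1 (R): throw ball2 h=2 -> lands@3:R; in-air after throw: [b2@3:R b1@6:L]
Beat 2 (L): throw ball3 h=3 -> lands@5:R; in-air after throw: [b2@3:R b3@5:R b1@6:L]
Beat 3 (R): throw ball2 h=6 -> lands@9:R; in-air after throw: [b3@5:R b1@6:L b2@9:R]
Beat 4 (L): throw ball4 h=8 -> lands@12:L; in-air after throw: [b3@5:R b1@6:L b2@9:R b4@12:L]
Beat 5 (R): throw ball3 h=6 -> lands@11:R; in-air after throw: [b1@6:L b2@9:R b3@11:R b4@12:L]
Beat 6 (L): throw ball1 h=2 -> lands@8:L; in-air after throw: [b1@8:L b2@9:R b3@11:R b4@12:L]
Beat 7 (R): throw ball5 h=3 -> lands@10:L; in-air after throw: [b1@8:L b2@9:R b5@10:L b3@11:R b4@12:L]

Answer: ball1:lands@8:L ball2:lands@9:R ball3:lands@11:R ball4:lands@12:L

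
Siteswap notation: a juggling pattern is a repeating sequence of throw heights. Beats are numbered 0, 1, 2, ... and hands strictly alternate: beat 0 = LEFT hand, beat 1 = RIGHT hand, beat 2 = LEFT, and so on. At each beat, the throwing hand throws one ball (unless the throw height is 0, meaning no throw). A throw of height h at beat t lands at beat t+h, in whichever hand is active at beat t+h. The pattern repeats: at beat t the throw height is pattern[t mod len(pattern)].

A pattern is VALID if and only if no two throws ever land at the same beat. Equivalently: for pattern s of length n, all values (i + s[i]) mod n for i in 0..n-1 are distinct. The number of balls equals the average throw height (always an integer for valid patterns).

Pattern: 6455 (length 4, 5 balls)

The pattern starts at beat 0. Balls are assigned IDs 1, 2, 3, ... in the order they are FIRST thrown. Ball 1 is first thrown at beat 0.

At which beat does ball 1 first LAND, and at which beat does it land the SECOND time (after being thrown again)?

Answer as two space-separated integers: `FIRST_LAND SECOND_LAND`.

Answer: 6 11

Derivation:
Beat 0 (L): throw ball1 h=6 -> lands@6:L; in-air after throw: [b1@6:L]
Beat 1 (R): throw ball2 h=4 -> lands@5:R; in-air after throw: [b2@5:R b1@6:L]
Beat 2 (L): throw ball3 h=5 -> lands@7:R; in-air after throw: [b2@5:R b1@6:L b3@7:R]
Beat 3 (R): throw ball4 h=5 -> lands@8:L; in-air after throw: [b2@5:R b1@6:L b3@7:R b4@8:L]
Beat 4 (L): throw ball5 h=6 -> lands@10:L; in-air after throw: [b2@5:R b1@6:L b3@7:R b4@8:L b5@10:L]
Beat 5 (R): throw ball2 h=4 -> lands@9:R; in-air after throw: [b1@6:L b3@7:R b4@8:L b2@9:R b5@10:L]
Beat 6 (L): throw ball1 h=5 -> lands@11:R; in-air after throw: [b3@7:R b4@8:L b2@9:R b5@10:L b1@11:R]
Beat 7 (R): throw ball3 h=5 -> lands@12:L; in-air after throw: [b4@8:L b2@9:R b5@10:L b1@11:R b3@12:L]
Beat 8 (L): throw ball4 h=6 -> lands@14:L; in-air after throw: [b2@9:R b5@10:L b1@11:R b3@12:L b4@14:L]
Beat 9 (R): throw ball2 h=4 -> lands@13:R; in-air after throw: [b5@10:L b1@11:R b3@12:L b2@13:R b4@14:L]
Beat 10 (L): throw ball5 h=5 -> lands@15:R; in-air after throw: [b1@11:R b3@12:L b2@13:R b4@14:L b5@15:R]
Beat 11 (R): throw ball1 h=5 -> lands@16:L; in-air after throw: [b3@12:L b2@13:R b4@14:L b5@15:R b1@16:L]
Ball 1: thrown@0 h=6 -> first land @6; rethrown@6 h=5 -> second land @11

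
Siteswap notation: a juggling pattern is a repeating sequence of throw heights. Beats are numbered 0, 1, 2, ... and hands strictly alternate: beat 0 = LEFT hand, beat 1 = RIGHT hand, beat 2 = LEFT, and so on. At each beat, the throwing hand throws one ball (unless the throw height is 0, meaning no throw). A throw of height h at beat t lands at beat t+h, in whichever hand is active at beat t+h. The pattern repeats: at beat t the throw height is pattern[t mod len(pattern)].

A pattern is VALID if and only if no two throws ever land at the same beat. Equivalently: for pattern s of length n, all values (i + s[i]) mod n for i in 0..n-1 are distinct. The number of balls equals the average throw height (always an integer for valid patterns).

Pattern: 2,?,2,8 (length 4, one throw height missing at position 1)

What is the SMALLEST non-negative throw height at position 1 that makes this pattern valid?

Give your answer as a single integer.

i=0: (0 + 2) mod 4 = 2
i=1: s[i]=? (unknown)
i=2: (2 + 2) mod 4 = 0
i=3: (3 + 8) mod 4 = 3
Known residues: [0, 2, 3]; need a permutation of 0..3, so missing residue r = 1
Need (1 + s) mod 4 = 1; smallest s = (1 - 1) mod 4 = 0

Answer: 0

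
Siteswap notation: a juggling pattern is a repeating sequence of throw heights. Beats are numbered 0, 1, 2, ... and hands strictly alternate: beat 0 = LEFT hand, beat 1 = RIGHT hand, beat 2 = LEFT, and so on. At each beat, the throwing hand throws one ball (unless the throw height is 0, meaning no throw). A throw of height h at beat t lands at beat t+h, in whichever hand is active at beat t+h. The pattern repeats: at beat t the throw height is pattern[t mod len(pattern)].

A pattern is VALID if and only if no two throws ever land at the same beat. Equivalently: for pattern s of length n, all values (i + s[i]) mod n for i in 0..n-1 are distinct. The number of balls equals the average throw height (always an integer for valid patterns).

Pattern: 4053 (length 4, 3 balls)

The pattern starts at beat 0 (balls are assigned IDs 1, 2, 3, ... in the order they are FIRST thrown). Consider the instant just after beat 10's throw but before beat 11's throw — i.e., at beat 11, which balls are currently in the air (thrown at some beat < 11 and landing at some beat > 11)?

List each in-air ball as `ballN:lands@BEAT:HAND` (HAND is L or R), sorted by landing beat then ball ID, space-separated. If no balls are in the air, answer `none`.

Beat 0 (L): throw ball1 h=4 -> lands@4:L; in-air after throw: [b1@4:L]
Beat 2 (L): throw ball2 h=5 -> lands@7:R; in-air after throw: [b1@4:L b2@7:R]
Beat 3 (R): throw ball3 h=3 -> lands@6:L; in-air after throw: [b1@4:L b3@6:L b2@7:R]
Beat 4 (L): throw ball1 h=4 -> lands@8:L; in-air after throw: [b3@6:L b2@7:R b1@8:L]
Beat 6 (L): throw ball3 h=5 -> lands@11:R; in-air after throw: [b2@7:R b1@8:L b3@11:R]
Beat 7 (R): throw ball2 h=3 -> lands@10:L; in-air after throw: [b1@8:L b2@10:L b3@11:R]
Beat 8 (L): throw ball1 h=4 -> lands@12:L; in-air after throw: [b2@10:L b3@11:R b1@12:L]
Beat 10 (L): throw ball2 h=5 -> lands@15:R; in-air after throw: [b3@11:R b1@12:L b2@15:R]
Beat 11 (R): throw ball3 h=3 -> lands@14:L; in-air after throw: [b1@12:L b3@14:L b2@15:R]

Answer: ball1:lands@12:L ball2:lands@15:R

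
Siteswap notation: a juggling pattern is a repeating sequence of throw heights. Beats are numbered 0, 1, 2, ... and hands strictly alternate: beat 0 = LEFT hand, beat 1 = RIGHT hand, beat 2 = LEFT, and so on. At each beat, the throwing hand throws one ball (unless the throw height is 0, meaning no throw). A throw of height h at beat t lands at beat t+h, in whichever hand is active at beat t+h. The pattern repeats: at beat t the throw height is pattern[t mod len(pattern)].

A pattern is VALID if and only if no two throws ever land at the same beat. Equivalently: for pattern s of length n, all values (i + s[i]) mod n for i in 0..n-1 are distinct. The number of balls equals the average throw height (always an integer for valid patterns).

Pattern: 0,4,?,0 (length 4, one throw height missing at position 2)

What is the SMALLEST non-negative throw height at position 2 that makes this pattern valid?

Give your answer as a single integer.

i=0: (0 + 0) mod 4 = 0
i=1: (1 + 4) mod 4 = 1
i=2: s[i]=? (unknown)
i=3: (3 + 0) mod 4 = 3
Known residues: [0, 1, 3]; need a permutation of 0..3, so missing residue r = 2
Need (2 + s) mod 4 = 2; smallest s = (2 - 2) mod 4 = 0

Answer: 0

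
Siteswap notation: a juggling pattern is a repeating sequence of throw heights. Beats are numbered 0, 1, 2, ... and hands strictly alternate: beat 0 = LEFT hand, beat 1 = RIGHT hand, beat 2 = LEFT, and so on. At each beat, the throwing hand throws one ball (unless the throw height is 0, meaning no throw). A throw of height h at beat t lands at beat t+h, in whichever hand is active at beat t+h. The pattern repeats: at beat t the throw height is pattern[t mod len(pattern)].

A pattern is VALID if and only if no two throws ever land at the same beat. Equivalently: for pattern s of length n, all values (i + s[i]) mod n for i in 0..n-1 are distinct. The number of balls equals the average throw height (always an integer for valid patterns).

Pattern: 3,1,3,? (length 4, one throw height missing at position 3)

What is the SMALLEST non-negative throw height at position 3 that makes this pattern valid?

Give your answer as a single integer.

Answer: 1

Derivation:
i=0: (0 + 3) mod 4 = 3
i=1: (1 + 1) mod 4 = 2
i=2: (2 + 3) mod 4 = 1
i=3: s[i]=? (unknown)
Known residues: [1, 2, 3]; need a permutation of 0..3, so missing residue r = 0
Need (3 + s) mod 4 = 0; smallest s = (0 - 3) mod 4 = 1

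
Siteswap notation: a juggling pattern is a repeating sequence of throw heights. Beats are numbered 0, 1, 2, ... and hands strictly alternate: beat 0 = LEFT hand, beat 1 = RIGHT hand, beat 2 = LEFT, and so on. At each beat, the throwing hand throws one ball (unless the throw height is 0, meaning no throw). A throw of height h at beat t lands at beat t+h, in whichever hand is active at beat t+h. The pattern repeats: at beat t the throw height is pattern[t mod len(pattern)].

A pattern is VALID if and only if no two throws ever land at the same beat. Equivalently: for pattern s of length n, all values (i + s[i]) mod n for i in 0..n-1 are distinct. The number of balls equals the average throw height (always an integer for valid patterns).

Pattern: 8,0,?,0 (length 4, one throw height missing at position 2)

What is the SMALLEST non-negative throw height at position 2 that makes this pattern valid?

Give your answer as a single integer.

Answer: 0

Derivation:
i=0: (0 + 8) mod 4 = 0
i=1: (1 + 0) mod 4 = 1
i=2: s[i]=? (unknown)
i=3: (3 + 0) mod 4 = 3
Known residues: [0, 1, 3]; need a permutation of 0..3, so missing residue r = 2
Need (2 + s) mod 4 = 2; smallest s = (2 - 2) mod 4 = 0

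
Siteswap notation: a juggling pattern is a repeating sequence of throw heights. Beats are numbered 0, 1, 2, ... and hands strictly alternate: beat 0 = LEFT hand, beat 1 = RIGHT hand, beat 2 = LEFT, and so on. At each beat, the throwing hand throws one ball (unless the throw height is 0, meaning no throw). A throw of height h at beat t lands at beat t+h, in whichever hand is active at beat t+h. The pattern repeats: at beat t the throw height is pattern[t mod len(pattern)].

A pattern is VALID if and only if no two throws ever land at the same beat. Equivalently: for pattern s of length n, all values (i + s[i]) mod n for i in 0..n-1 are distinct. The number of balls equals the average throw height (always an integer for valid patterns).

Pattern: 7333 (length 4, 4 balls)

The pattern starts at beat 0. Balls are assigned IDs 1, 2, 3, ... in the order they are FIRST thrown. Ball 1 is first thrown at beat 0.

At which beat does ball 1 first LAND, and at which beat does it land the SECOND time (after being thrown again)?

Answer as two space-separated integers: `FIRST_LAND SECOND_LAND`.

Answer: 7 10

Derivation:
Beat 0 (L): throw ball1 h=7 -> lands@7:R; in-air after throw: [b1@7:R]
Beat 1 (R): throw ball2 h=3 -> lands@4:L; in-air after throw: [b2@4:L b1@7:R]
Beat 2 (L): throw ball3 h=3 -> lands@5:R; in-air after throw: [b2@4:L b3@5:R b1@7:R]
Beat 3 (R): throw ball4 h=3 -> lands@6:L; in-air after throw: [b2@4:L b3@5:R b4@6:L b1@7:R]
Beat 4 (L): throw ball2 h=7 -> lands@11:R; in-air after throw: [b3@5:R b4@6:L b1@7:R b2@11:R]
Beat 5 (R): throw ball3 h=3 -> lands@8:L; in-air after throw: [b4@6:L b1@7:R b3@8:L b2@11:R]
Beat 6 (L): throw ball4 h=3 -> lands@9:R; in-air after throw: [b1@7:R b3@8:L b4@9:R b2@11:R]
Beat 7 (R): throw ball1 h=3 -> lands@10:L; in-air after throw: [b3@8:L b4@9:R b1@10:L b2@11:R]
Beat 8 (L): throw ball3 h=7 -> lands@15:R; in-air after throw: [b4@9:R b1@10:L b2@11:R b3@15:R]
Beat 9 (R): throw ball4 h=3 -> lands@12:L; in-air after throw: [b1@10:L b2@11:R b4@12:L b3@15:R]
Beat 10 (L): throw ball1 h=3 -> lands@13:R; in-air after throw: [b2@11:R b4@12:L b1@13:R b3@15:R]
Ball 1: thrown@0 h=7 -> first land @7; rethrown@7 h=3 -> second land @10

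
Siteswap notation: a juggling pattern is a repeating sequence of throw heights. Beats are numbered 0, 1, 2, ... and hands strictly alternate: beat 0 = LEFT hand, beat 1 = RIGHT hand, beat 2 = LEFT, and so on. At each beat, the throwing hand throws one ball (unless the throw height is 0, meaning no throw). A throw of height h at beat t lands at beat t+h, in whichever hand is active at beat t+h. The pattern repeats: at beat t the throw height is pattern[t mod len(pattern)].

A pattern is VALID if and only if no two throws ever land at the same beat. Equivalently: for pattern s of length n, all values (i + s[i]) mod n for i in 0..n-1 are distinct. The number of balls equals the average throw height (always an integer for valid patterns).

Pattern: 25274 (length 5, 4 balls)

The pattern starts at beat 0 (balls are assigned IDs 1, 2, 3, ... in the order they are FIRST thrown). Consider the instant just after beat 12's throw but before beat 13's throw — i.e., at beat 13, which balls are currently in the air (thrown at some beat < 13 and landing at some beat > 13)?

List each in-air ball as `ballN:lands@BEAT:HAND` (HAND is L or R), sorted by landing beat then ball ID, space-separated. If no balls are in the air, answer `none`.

Beat 0 (L): throw ball1 h=2 -> lands@2:L; in-air after throw: [b1@2:L]
Beat 1 (R): throw ball2 h=5 -> lands@6:L; in-air after throw: [b1@2:L b2@6:L]
Beat 2 (L): throw ball1 h=2 -> lands@4:L; in-air after throw: [b1@4:L b2@6:L]
Beat 3 (R): throw ball3 h=7 -> lands@10:L; in-air after throw: [b1@4:L b2@6:L b3@10:L]
Beat 4 (L): throw ball1 h=4 -> lands@8:L; in-air after throw: [b2@6:L b1@8:L b3@10:L]
Beat 5 (R): throw ball4 h=2 -> lands@7:R; in-air after throw: [b2@6:L b4@7:R b1@8:L b3@10:L]
Beat 6 (L): throw ball2 h=5 -> lands@11:R; in-air after throw: [b4@7:R b1@8:L b3@10:L b2@11:R]
Beat 7 (R): throw ball4 h=2 -> lands@9:R; in-air after throw: [b1@8:L b4@9:R b3@10:L b2@11:R]
Beat 8 (L): throw ball1 h=7 -> lands@15:R; in-air after throw: [b4@9:R b3@10:L b2@11:R b1@15:R]
Beat 9 (R): throw ball4 h=4 -> lands@13:R; in-air after throw: [b3@10:L b2@11:R b4@13:R b1@15:R]
Beat 10 (L): throw ball3 h=2 -> lands@12:L; in-air after throw: [b2@11:R b3@12:L b4@13:R b1@15:R]
Beat 11 (R): throw ball2 h=5 -> lands@16:L; in-air after throw: [b3@12:L b4@13:R b1@15:R b2@16:L]
Beat 12 (L): throw ball3 h=2 -> lands@14:L; in-air after throw: [b4@13:R b3@14:L b1@15:R b2@16:L]
Beat 13 (R): throw ball4 h=7 -> lands@20:L; in-air after throw: [b3@14:L b1@15:R b2@16:L b4@20:L]

Answer: ball3:lands@14:L ball1:lands@15:R ball2:lands@16:L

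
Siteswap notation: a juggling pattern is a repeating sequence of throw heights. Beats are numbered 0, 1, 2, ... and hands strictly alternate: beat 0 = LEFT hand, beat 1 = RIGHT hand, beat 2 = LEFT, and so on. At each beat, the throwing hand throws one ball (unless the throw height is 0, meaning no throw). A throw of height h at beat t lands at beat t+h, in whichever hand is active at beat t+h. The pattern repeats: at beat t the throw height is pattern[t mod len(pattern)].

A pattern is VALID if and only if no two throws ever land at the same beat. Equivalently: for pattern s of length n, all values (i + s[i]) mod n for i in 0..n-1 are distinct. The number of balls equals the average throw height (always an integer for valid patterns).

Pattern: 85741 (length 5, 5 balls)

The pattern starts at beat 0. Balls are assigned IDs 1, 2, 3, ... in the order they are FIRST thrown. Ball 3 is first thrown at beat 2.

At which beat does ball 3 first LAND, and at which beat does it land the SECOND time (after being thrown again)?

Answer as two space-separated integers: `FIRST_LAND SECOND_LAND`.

Answer: 9 10

Derivation:
Beat 0 (L): throw ball1 h=8 -> lands@8:L; in-air after throw: [b1@8:L]
Beat 1 (R): throw ball2 h=5 -> lands@6:L; in-air after throw: [b2@6:L b1@8:L]
Beat 2 (L): throw ball3 h=7 -> lands@9:R; in-air after throw: [b2@6:L b1@8:L b3@9:R]
Beat 3 (R): throw ball4 h=4 -> lands@7:R; in-air after throw: [b2@6:L b4@7:R b1@8:L b3@9:R]
Beat 4 (L): throw ball5 h=1 -> lands@5:R; in-air after throw: [b5@5:R b2@6:L b4@7:R b1@8:L b3@9:R]
Beat 5 (R): throw ball5 h=8 -> lands@13:R; in-air after throw: [b2@6:L b4@7:R b1@8:L b3@9:R b5@13:R]
Beat 6 (L): throw ball2 h=5 -> lands@11:R; in-air after throw: [b4@7:R b1@8:L b3@9:R b2@11:R b5@13:R]
Beat 7 (R): throw ball4 h=7 -> lands@14:L; in-air after throw: [b1@8:L b3@9:R b2@11:R b5@13:R b4@14:L]
Beat 8 (L): throw ball1 h=4 -> lands@12:L; in-air after throw: [b3@9:R b2@11:R b1@12:L b5@13:R b4@14:L]
Beat 9 (R): throw ball3 h=1 -> lands@10:L; in-air after throw: [b3@10:L b2@11:R b1@12:L b5@13:R b4@14:L]
Beat 10 (L): throw ball3 h=8 -> lands@18:L; in-air after throw: [b2@11:R b1@12:L b5@13:R b4@14:L b3@18:L]
Ball 3: thrown@2 h=7 -> first land @9; rethrown@9 h=1 -> second land @10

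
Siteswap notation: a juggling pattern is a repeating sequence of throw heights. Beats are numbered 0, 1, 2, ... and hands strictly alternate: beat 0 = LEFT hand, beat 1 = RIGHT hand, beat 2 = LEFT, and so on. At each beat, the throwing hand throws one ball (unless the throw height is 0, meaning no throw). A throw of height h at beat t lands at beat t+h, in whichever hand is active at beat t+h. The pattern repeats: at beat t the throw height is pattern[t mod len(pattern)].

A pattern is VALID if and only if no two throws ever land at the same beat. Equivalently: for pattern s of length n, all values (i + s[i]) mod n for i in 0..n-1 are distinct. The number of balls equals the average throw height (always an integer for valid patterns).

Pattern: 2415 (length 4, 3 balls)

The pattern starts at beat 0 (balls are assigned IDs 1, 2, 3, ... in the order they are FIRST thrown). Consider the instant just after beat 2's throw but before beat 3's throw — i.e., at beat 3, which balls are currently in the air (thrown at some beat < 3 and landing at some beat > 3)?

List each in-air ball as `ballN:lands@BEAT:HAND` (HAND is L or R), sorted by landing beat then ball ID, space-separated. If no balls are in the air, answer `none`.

Beat 0 (L): throw ball1 h=2 -> lands@2:L; in-air after throw: [b1@2:L]
Beat 1 (R): throw ball2 h=4 -> lands@5:R; in-air after throw: [b1@2:L b2@5:R]
Beat 2 (L): throw ball1 h=1 -> lands@3:R; in-air after throw: [b1@3:R b2@5:R]
Beat 3 (R): throw ball1 h=5 -> lands@8:L; in-air after throw: [b2@5:R b1@8:L]

Answer: ball2:lands@5:R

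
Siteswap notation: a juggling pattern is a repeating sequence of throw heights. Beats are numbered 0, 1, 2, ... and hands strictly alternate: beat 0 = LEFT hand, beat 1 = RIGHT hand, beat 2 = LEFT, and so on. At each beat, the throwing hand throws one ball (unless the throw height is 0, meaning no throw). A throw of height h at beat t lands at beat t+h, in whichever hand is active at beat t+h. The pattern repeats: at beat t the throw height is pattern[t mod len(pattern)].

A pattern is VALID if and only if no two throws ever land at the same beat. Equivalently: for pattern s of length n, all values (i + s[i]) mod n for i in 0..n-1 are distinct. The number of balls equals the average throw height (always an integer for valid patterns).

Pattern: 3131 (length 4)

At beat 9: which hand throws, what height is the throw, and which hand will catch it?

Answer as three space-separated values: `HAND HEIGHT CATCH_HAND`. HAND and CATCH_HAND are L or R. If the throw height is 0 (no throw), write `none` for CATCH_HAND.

Answer: R 1 L

Derivation:
Beat 9: 9 mod 2 = 1, so hand = R
Throw height = pattern[9 mod 4] = pattern[1] = 1
Lands at beat 9+1=10, 10 mod 2 = 0, so catch hand = L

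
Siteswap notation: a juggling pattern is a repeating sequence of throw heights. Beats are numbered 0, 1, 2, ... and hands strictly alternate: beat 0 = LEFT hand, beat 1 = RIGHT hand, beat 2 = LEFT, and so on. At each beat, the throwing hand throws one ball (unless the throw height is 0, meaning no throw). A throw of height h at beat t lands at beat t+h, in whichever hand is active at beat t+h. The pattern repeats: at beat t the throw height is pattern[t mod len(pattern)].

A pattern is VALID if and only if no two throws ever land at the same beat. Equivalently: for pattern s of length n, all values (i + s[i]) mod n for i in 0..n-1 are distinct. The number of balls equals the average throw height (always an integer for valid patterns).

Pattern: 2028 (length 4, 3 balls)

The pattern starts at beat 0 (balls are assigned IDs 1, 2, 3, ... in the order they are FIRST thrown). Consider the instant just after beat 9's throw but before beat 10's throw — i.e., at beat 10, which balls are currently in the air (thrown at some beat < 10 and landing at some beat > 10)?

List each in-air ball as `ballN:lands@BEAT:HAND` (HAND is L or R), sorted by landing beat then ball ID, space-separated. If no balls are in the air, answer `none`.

Beat 0 (L): throw ball1 h=2 -> lands@2:L; in-air after throw: [b1@2:L]
Beat 2 (L): throw ball1 h=2 -> lands@4:L; in-air after throw: [b1@4:L]
Beat 3 (R): throw ball2 h=8 -> lands@11:R; in-air after throw: [b1@4:L b2@11:R]
Beat 4 (L): throw ball1 h=2 -> lands@6:L; in-air after throw: [b1@6:L b2@11:R]
Beat 6 (L): throw ball1 h=2 -> lands@8:L; in-air after throw: [b1@8:L b2@11:R]
Beat 7 (R): throw ball3 h=8 -> lands@15:R; in-air after throw: [b1@8:L b2@11:R b3@15:R]
Beat 8 (L): throw ball1 h=2 -> lands@10:L; in-air after throw: [b1@10:L b2@11:R b3@15:R]
Beat 10 (L): throw ball1 h=2 -> lands@12:L; in-air after throw: [b2@11:R b1@12:L b3@15:R]

Answer: ball2:lands@11:R ball3:lands@15:R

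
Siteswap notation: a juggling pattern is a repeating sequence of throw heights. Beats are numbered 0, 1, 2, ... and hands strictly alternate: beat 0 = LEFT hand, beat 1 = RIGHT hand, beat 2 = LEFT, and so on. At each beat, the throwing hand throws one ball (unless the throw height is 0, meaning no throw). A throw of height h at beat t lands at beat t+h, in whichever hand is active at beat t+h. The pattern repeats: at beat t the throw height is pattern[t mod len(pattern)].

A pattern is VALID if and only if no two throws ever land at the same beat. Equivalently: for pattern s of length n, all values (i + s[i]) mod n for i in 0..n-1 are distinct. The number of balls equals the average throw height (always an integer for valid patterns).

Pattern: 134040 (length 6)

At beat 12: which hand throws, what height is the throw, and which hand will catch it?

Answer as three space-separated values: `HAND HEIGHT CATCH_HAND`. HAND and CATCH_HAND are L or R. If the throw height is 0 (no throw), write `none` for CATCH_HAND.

Beat 12: 12 mod 2 = 0, so hand = L
Throw height = pattern[12 mod 6] = pattern[0] = 1
Lands at beat 12+1=13, 13 mod 2 = 1, so catch hand = R

Answer: L 1 R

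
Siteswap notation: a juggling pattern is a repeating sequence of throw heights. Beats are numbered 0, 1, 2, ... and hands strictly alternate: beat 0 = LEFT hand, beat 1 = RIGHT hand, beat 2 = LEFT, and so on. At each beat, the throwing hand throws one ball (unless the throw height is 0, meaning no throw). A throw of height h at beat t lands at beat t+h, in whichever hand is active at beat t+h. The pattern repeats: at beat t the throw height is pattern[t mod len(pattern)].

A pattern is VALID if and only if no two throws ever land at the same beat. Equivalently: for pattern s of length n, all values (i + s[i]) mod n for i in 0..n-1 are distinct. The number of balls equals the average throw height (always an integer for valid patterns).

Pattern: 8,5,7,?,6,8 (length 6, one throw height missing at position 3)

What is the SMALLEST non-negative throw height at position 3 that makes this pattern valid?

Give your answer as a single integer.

Answer: 2

Derivation:
i=0: (0 + 8) mod 6 = 2
i=1: (1 + 5) mod 6 = 0
i=2: (2 + 7) mod 6 = 3
i=3: s[i]=? (unknown)
i=4: (4 + 6) mod 6 = 4
i=5: (5 + 8) mod 6 = 1
Known residues: [0, 1, 2, 3, 4]; need a permutation of 0..5, so missing residue r = 5
Need (3 + s) mod 6 = 5; smallest s = (5 - 3) mod 6 = 2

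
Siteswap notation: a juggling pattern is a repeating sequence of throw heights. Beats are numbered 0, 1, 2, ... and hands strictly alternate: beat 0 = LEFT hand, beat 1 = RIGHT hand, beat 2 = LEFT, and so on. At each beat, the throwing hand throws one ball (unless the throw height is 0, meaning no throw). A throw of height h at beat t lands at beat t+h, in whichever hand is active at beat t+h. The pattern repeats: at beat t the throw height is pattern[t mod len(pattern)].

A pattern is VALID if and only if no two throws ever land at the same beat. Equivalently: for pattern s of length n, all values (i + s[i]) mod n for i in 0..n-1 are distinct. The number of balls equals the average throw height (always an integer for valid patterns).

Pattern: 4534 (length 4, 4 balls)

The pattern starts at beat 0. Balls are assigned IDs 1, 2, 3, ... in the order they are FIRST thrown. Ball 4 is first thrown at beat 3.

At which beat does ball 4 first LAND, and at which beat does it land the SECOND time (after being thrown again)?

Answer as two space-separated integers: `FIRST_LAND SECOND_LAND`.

Answer: 7 11

Derivation:
Beat 0 (L): throw ball1 h=4 -> lands@4:L; in-air after throw: [b1@4:L]
Beat 1 (R): throw ball2 h=5 -> lands@6:L; in-air after throw: [b1@4:L b2@6:L]
Beat 2 (L): throw ball3 h=3 -> lands@5:R; in-air after throw: [b1@4:L b3@5:R b2@6:L]
Beat 3 (R): throw ball4 h=4 -> lands@7:R; in-air after throw: [b1@4:L b3@5:R b2@6:L b4@7:R]
Beat 4 (L): throw ball1 h=4 -> lands@8:L; in-air after throw: [b3@5:R b2@6:L b4@7:R b1@8:L]
Beat 5 (R): throw ball3 h=5 -> lands@10:L; in-air after throw: [b2@6:L b4@7:R b1@8:L b3@10:L]
Beat 6 (L): throw ball2 h=3 -> lands@9:R; in-air after throw: [b4@7:R b1@8:L b2@9:R b3@10:L]
Beat 7 (R): throw ball4 h=4 -> lands@11:R; in-air after throw: [b1@8:L b2@9:R b3@10:L b4@11:R]
Beat 8 (L): throw ball1 h=4 -> lands@12:L; in-air after throw: [b2@9:R b3@10:L b4@11:R b1@12:L]
Beat 9 (R): throw ball2 h=5 -> lands@14:L; in-air after throw: [b3@10:L b4@11:R b1@12:L b2@14:L]
Beat 10 (L): throw ball3 h=3 -> lands@13:R; in-air after throw: [b4@11:R b1@12:L b3@13:R b2@14:L]
Beat 11 (R): throw ball4 h=4 -> lands@15:R; in-air after throw: [b1@12:L b3@13:R b2@14:L b4@15:R]
Ball 4: thrown@3 h=4 -> first land @7; rethrown@7 h=4 -> second land @11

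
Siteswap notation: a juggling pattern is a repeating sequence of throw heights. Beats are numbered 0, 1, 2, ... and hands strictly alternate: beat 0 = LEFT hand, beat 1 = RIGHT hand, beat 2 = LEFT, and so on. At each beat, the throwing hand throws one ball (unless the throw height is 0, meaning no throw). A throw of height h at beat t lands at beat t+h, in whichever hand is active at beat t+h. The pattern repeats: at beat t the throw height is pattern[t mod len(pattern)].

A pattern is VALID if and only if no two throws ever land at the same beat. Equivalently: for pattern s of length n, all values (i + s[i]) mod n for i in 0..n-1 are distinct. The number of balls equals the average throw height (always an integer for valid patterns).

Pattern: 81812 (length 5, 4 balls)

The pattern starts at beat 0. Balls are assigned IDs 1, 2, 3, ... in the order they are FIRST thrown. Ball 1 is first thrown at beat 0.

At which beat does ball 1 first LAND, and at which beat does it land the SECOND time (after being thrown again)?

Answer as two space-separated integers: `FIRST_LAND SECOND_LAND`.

Beat 0 (L): throw ball1 h=8 -> lands@8:L; in-air after throw: [b1@8:L]
Beat 1 (R): throw ball2 h=1 -> lands@2:L; in-air after throw: [b2@2:L b1@8:L]
Beat 2 (L): throw ball2 h=8 -> lands@10:L; in-air after throw: [b1@8:L b2@10:L]
Beat 3 (R): throw ball3 h=1 -> lands@4:L; in-air after throw: [b3@4:L b1@8:L b2@10:L]
Beat 4 (L): throw ball3 h=2 -> lands@6:L; in-air after throw: [b3@6:L b1@8:L b2@10:L]
Beat 5 (R): throw ball4 h=8 -> lands@13:R; in-air after throw: [b3@6:L b1@8:L b2@10:L b4@13:R]
Beat 6 (L): throw ball3 h=1 -> lands@7:R; in-air after throw: [b3@7:R b1@8:L b2@10:L b4@13:R]
Beat 7 (R): throw ball3 h=8 -> lands@15:R; in-air after throw: [b1@8:L b2@10:L b4@13:R b3@15:R]
Beat 8 (L): throw ball1 h=1 -> lands@9:R; in-air after throw: [b1@9:R b2@10:L b4@13:R b3@15:R]
Beat 9 (R): throw ball1 h=2 -> lands@11:R; in-air after throw: [b2@10:L b1@11:R b4@13:R b3@15:R]
Ball 1: thrown@0 h=8 -> first land @8; rethrown@8 h=1 -> second land @9

Answer: 8 9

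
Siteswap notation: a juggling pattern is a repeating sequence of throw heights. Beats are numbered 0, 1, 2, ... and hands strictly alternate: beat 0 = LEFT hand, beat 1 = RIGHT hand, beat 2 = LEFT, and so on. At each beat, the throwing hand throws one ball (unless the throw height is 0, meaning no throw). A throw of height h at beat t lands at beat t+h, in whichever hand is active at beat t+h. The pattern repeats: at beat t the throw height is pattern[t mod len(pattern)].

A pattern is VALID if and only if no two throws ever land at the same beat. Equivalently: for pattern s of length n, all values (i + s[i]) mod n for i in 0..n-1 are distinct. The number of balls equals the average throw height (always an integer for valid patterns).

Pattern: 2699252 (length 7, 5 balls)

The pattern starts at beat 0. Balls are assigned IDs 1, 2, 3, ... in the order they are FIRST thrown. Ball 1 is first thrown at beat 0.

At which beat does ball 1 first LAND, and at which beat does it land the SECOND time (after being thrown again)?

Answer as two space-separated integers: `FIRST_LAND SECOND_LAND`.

Beat 0 (L): throw ball1 h=2 -> lands@2:L; in-air after throw: [b1@2:L]
Beat 1 (R): throw ball2 h=6 -> lands@7:R; in-air after throw: [b1@2:L b2@7:R]
Beat 2 (L): throw ball1 h=9 -> lands@11:R; in-air after throw: [b2@7:R b1@11:R]
Beat 3 (R): throw ball3 h=9 -> lands@12:L; in-air after throw: [b2@7:R b1@11:R b3@12:L]
Beat 4 (L): throw ball4 h=2 -> lands@6:L; in-air after throw: [b4@6:L b2@7:R b1@11:R b3@12:L]
Beat 5 (R): throw ball5 h=5 -> lands@10:L; in-air after throw: [b4@6:L b2@7:R b5@10:L b1@11:R b3@12:L]
Beat 6 (L): throw ball4 h=2 -> lands@8:L; in-air after throw: [b2@7:R b4@8:L b5@10:L b1@11:R b3@12:L]
Beat 7 (R): throw ball2 h=2 -> lands@9:R; in-air after throw: [b4@8:L b2@9:R b5@10:L b1@11:R b3@12:L]
Beat 8 (L): throw ball4 h=6 -> lands@14:L; in-air after throw: [b2@9:R b5@10:L b1@11:R b3@12:L b4@14:L]
Beat 9 (R): throw ball2 h=9 -> lands@18:L; in-air after throw: [b5@10:L b1@11:R b3@12:L b4@14:L b2@18:L]
Beat 10 (L): throw ball5 h=9 -> lands@19:R; in-air after throw: [b1@11:R b3@12:L b4@14:L b2@18:L b5@19:R]
Beat 11 (R): throw ball1 h=2 -> lands@13:R; in-air after throw: [b3@12:L b1@13:R b4@14:L b2@18:L b5@19:R]
Ball 1: thrown@0 h=2 -> first land @2; rethrown@2 h=9 -> second land @11

Answer: 2 11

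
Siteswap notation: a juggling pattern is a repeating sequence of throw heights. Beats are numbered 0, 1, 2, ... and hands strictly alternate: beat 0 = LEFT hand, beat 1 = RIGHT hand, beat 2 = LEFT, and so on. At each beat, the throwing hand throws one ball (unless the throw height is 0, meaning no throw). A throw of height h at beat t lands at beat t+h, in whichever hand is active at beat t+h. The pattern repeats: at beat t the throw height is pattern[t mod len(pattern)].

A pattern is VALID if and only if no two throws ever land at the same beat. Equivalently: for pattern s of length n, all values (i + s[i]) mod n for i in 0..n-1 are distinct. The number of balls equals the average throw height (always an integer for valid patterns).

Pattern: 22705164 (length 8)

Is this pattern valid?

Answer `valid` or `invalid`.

Answer: invalid

Derivation:
i=0: (i + s[i]) mod n = (0 + 2) mod 8 = 2
i=1: (i + s[i]) mod n = (1 + 2) mod 8 = 3
i=2: (i + s[i]) mod n = (2 + 7) mod 8 = 1
i=3: (i + s[i]) mod n = (3 + 0) mod 8 = 3
i=4: (i + s[i]) mod n = (4 + 5) mod 8 = 1
i=5: (i + s[i]) mod n = (5 + 1) mod 8 = 6
i=6: (i + s[i]) mod n = (6 + 6) mod 8 = 4
i=7: (i + s[i]) mod n = (7 + 4) mod 8 = 3
Residues: [2, 3, 1, 3, 1, 6, 4, 3], distinct: False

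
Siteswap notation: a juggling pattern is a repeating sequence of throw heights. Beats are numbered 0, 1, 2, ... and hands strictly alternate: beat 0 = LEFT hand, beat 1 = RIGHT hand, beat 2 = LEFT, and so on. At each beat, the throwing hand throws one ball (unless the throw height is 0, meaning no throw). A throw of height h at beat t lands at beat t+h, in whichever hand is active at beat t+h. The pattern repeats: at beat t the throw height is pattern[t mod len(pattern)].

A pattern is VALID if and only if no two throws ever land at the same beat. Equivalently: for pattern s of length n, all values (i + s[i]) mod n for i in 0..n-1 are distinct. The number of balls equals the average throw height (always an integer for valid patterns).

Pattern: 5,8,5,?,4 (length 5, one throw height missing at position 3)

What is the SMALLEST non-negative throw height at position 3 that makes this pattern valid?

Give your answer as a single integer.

i=0: (0 + 5) mod 5 = 0
i=1: (1 + 8) mod 5 = 4
i=2: (2 + 5) mod 5 = 2
i=3: s[i]=? (unknown)
i=4: (4 + 4) mod 5 = 3
Known residues: [0, 2, 3, 4]; need a permutation of 0..4, so missing residue r = 1
Need (3 + s) mod 5 = 1; smallest s = (1 - 3) mod 5 = 3

Answer: 3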